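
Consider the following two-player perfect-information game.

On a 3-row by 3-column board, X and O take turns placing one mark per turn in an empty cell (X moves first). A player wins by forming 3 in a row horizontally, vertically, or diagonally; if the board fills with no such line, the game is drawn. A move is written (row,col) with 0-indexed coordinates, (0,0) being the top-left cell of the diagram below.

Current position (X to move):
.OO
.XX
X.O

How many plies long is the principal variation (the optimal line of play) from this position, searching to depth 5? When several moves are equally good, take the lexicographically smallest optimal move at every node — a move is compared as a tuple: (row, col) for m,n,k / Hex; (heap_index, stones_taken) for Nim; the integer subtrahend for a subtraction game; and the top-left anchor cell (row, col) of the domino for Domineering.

p1 X@[.OO/.XX/X.O]: (0,0)[XOO/.XX/X.O]+0 (1,0)[.OO/XXX/X.O]+1* (2,1)[.OO/.XX/XXO]-1
p2 O@[.OO/XXX/X.O] terminal -1; root [.OO/.XX/X.O] d5

PV length from [.OO/.XX/X.O]: 1 ply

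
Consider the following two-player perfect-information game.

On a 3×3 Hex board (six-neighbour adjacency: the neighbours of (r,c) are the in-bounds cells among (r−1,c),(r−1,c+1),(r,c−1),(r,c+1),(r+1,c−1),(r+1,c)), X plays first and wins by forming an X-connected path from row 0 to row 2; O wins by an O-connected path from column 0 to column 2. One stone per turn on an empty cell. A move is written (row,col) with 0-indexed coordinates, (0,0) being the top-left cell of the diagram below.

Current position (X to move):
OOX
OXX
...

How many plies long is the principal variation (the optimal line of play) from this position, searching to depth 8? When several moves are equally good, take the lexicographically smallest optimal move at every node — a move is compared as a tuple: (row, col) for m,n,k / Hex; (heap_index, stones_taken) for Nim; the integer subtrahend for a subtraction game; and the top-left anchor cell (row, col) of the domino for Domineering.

PV length from [OOX/OXX/...]: 1 ply

[OOX/OXX/...] X move#1: (2,0):+1/OOX/OXX/X..*, (2,1):+1/OOX/OXX/.X., (2,2):+1/OOX/OXX/..X
[OOX/OXX/X..] end (terminal -1, O#2); searched OOX/OXX/... to 8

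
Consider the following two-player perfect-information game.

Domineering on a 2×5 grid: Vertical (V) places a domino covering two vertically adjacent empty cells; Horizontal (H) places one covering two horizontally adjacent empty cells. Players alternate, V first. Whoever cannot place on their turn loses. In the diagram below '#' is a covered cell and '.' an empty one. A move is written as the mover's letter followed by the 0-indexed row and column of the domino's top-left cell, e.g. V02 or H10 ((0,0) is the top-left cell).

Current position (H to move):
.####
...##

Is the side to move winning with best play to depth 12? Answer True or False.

H winning at [.####/...##]: True

ply 1, H at .####/...## | H10=+1→.####/##.##*; H11=-1→.####/.####
ply 2: .####/##.## is terminal -1 (V); from .####/...## depth 12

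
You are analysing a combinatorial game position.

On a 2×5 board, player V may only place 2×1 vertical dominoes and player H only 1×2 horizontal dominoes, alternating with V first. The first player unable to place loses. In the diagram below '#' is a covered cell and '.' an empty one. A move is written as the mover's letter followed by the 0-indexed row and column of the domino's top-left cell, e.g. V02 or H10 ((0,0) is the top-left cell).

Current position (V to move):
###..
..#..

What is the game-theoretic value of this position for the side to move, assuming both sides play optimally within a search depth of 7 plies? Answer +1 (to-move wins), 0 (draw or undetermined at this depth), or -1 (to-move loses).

value(###../..#.., V) = +1

[###../..#..] V move#1: V03:+1/####./..##.*, V04:+1/###.#/..#.#
[####./..##.] H move#2: H10:-1/####./####.*
[####./####.] V move#3: V04:+1/#####/#####*
[#####/#####] end (terminal -1, H#4); searched ###../..#.. to 7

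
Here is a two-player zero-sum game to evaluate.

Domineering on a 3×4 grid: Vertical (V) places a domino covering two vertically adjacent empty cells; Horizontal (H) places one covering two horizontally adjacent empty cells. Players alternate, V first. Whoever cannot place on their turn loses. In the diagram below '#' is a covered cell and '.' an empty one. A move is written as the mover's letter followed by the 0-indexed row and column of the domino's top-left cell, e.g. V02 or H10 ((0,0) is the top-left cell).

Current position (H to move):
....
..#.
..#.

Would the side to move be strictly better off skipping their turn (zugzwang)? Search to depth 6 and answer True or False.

zugzwang(..../..#./..#., H) = False

[..../..#./..#.] H move#1: H00:-1/##../..#./..#., H01:-1/.##./..#./..#., H02:-1/..##/..#./..#., H10:+1/..../###./..#.*, H20:-1/..../..#./###.
[..../###./..#.] V move#2: V03:-1/...#/####/..#.*, V13:-1/..../####/..##
[...#/####/..#.] H move#3: H00:+1/##.#/####/..#.*, H01:+1/.###/####/..#., H20:+1/...#/####/###.
[##.#/####/..#.] end (terminal -1, V#4); searched ..../..#./..#. to 6
pass branch (V moves first from the same position):
  | [..../..#./..#.] V move#1: V00:+1/#.../#.#./..#.*, V01:+1/.#../.##./..#., V03:-1/...#/..##/..#., V10:+1/..../#.#./#.#., V11:+1/..../.##./.##., V13:-1/..../..##/..##
  | [#.../#.#./..#.] H move#2: H01:-1/###./#.#./..#.*, H02:-1/#.##/#.#./..#., H20:-1/#.../#.#./###.
  | [###./#.#./..#.] V move#3: V03:-1/####/#.##/..#., V11:+1/###./###./.##.*, V13:-1/###./#.##/..##
  | [###./###./.##.] end (terminal -1, H#4); searched ..../..#./..#. to 6
H moving scores +1; H passing scores -1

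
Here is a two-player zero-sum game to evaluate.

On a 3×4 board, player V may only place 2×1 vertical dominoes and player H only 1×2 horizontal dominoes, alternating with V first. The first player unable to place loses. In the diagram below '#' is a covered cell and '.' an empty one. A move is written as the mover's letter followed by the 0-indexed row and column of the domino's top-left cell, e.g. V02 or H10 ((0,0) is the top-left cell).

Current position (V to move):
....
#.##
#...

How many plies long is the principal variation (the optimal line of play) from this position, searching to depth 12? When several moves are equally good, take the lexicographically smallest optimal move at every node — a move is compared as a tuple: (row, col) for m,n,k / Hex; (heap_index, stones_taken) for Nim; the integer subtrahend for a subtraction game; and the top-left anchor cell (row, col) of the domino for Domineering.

PV length from [..../#.##/#...]: 2 plies

p1 V@[..../#.##/#...]: V01[.#../####/#...]-1* V11[..../####/##..]-1
p2 H@[.#../####/#...]: H02[.###/####/#...]+1* H21[.#../####/###.]+1 H22[.#../####/#.##]+1
p3 V@[.###/####/#...] terminal -1; root [..../#.##/#...] d12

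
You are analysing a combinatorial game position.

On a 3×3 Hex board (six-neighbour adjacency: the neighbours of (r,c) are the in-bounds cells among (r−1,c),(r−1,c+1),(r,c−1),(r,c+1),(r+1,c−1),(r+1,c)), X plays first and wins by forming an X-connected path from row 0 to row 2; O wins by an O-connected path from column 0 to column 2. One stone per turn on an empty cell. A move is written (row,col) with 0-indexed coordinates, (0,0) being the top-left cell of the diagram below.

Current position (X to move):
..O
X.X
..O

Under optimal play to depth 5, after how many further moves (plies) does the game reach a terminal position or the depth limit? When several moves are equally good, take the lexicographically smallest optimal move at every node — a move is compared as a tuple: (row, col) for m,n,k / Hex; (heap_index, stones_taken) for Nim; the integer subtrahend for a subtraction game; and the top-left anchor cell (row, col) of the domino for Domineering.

[..O/X.X/..O] X move#1: (0,0):-1/X.O/X.X/..O, (0,1):-1/.XO/X.X/..O, (1,1):+1/..O/XXX/..O*, (2,0):+1/..O/X.X/X.O, (2,1):+1/..O/X.X/.XO
[..O/XXX/..O] O move#2: (0,0):-1/O.O/XXX/..O*, (0,1):-1/.OO/XXX/..O, (2,0):-1/..O/XXX/O.O, (2,1):-1/..O/XXX/.OO
[O.O/XXX/..O] X move#3: (0,1):+1/OXO/XXX/..O*, (2,0):-1/O.O/XXX/X.O, (2,1):-1/O.O/XXX/.XO
[OXO/XXX/..O] O move#4: (2,0):-1/OXO/XXX/O.O*, (2,1):-1/OXO/XXX/.OO
[OXO/XXX/O.O] X move#5: (2,1):+1/OXO/XXX/OXO*
[OXO/XXX/OXO] end (terminal -1, O#6); searched ..O/X.X/..O to 5

PV length from [..O/X.X/..O]: 5 plies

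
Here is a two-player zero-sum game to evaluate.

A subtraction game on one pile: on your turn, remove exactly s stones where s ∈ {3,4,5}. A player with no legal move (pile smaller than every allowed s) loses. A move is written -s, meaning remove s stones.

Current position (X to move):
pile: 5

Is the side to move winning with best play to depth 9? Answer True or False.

X winning at [5]: True

ply 1, X at 5 | -3=+1→2*; -4=+1→1; -5=+1→0
ply 2: 2 is terminal -1 (O); from 5 depth 9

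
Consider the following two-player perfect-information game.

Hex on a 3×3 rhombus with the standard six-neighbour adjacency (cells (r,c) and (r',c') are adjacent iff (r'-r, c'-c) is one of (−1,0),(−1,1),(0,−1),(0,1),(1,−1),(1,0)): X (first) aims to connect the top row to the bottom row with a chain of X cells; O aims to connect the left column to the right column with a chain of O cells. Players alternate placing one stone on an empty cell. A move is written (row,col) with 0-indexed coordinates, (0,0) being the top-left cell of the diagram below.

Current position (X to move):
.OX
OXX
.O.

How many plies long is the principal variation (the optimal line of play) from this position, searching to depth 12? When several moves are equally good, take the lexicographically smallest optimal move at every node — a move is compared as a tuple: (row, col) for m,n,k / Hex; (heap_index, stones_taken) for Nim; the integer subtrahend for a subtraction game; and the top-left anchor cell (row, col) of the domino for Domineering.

[.OX/OXX/.O.] X move#1: (0,0):+1/XOX/OXX/.O.*, (2,0):+1/.OX/OXX/XO., (2,2):+1/.OX/OXX/.OX
[XOX/OXX/.O.] O move#2: (2,0):-1/XOX/OXX/OO.*, (2,2):-1/XOX/OXX/.OO
[XOX/OXX/OO.] X move#3: (2,2):+1/XOX/OXX/OOX*
[XOX/OXX/OOX] end (terminal -1, O#4); searched .OX/OXX/.O. to 12

PV length from [.OX/OXX/.O.]: 3 plies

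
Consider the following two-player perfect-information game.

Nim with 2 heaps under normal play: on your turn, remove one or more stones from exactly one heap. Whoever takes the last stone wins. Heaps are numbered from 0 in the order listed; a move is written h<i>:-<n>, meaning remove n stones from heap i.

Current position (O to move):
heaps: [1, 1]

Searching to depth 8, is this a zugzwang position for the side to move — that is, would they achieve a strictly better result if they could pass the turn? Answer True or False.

p1 O@[(1,1)]: h0:-1[(0,1)]-1* h1:-1[(1,0)]-1
p2 X@[(0,1)]: h1:-1[(0,0)]+1*
p3 O@[(0,0)] terminal -1; root [(1,1)] d8
pass branch (X moves first from the same position):
  | p1 X@[(1,1)]: h0:-1[(0,1)]-1* h1:-1[(1,0)]-1
  | p2 O@[(0,1)]: h1:-1[(0,0)]+1*
  | p3 X@[(0,0)] terminal -1; root [(1,1)] d8
O moving scores -1; O passing scores +1

zugzwang((1,1), O) = True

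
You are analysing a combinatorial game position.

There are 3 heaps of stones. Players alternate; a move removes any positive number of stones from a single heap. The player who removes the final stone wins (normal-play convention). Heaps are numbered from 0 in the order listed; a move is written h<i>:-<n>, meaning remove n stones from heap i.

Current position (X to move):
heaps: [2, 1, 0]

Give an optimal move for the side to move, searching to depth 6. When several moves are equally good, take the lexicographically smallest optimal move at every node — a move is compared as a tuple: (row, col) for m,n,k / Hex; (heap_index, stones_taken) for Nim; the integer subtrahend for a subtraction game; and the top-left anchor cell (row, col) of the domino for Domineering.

X's best at [(2,1,0)]: h0:-1

[(2,1,0)] X move#1: h0:-1:+1/(1,1,0)*, h0:-2:-1/(0,1,0), h1:-1:-1/(2,0,0)
[(1,1,0)] O move#2: h0:-1:-1/(0,1,0)*, h1:-1:-1/(1,0,0)
[(0,1,0)] X move#3: h1:-1:+1/(0,0,0)*
[(0,0,0)] end (terminal -1, O#4); searched (2,1,0) to 6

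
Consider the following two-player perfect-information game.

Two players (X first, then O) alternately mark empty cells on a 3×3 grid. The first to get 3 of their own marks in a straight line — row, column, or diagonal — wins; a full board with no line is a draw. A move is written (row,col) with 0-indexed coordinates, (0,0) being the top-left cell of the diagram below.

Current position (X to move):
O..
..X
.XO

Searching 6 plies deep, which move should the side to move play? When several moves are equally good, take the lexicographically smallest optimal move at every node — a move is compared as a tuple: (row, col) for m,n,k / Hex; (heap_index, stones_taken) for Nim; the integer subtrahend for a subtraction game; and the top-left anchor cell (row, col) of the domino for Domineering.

p1 X@[O../..X/.XO]: (0,1)[OX./..X/.XO]-1 (0,2)[O.X/..X/.XO]-1 (1,0)[O../X.X/.XO]-1 (1,1)[O../.XX/.XO]+1* (2,0)[O../..X/XXO]-1
p2 O@[O../.XX/.XO]: (0,1)[OO./.XX/.XO]-1* (0,2)[O.O/.XX/.XO]-1 (1,0)[O../OXX/.XO]-1 (2,0)[O../.XX/OXO]-1
p3 X@[OO./.XX/.XO]: (0,2)[OOX/.XX/.XO]+1* (1,0)[OO./XXX/.XO]+1 (2,0)[OO./.XX/XXO]-1
p4 O@[OOX/.XX/.XO]: (1,0)[OOX/OXX/.XO]-1* (2,0)[OOX/.XX/OXO]-1
p5 X@[OOX/OXX/.XO]: (2,0)[OOX/OXX/XXO]+1*
p6 O@[OOX/OXX/XXO] terminal -1; root [O../..X/.XO] d6

X's best at [O../..X/.XO]: (1,1)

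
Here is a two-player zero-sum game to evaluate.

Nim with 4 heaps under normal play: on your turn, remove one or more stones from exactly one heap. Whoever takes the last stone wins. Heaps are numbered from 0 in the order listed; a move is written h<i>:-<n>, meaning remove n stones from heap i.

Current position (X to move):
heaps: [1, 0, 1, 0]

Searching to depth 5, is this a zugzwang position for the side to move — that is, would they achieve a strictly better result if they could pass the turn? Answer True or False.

[(1,0,1,0)] X move#1: h0:-1:-1/(0,0,1,0)*, h2:-1:-1/(1,0,0,0)
[(0,0,1,0)] O move#2: h2:-1:+1/(0,0,0,0)*
[(0,0,0,0)] end (terminal -1, X#3); searched (1,0,1,0) to 5
suppose X passes — search the same position with O to move:
pass> [(1,0,1,0)] O move#1: h0:-1:-1/(0,0,1,0)*, h2:-1:-1/(1,0,0,0)
pass> [(0,0,1,0)] X move#2: h2:-1:+1/(0,0,0,0)*
pass> [(0,0,0,0)] end (terminal -1, O#3); searched (1,0,1,0) to 5
for X: play -1, pass +1

zugzwang((1,0,1,0), X) = True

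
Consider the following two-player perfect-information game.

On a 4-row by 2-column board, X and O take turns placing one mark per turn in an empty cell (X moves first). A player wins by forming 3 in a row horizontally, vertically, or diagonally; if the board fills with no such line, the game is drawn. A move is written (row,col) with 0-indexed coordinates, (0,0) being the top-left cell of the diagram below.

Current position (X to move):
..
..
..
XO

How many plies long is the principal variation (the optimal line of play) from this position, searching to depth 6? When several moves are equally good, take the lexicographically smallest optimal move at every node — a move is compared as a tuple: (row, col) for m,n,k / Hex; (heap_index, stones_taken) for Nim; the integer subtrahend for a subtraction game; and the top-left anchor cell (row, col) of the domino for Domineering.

PV length from [../../../XO]: 6 plies

ply 1, X at ../../../XO | (0,0)=+0→X./../../XO*; (0,1)=+0→.X/../../XO; (1,0)=+0→../X./../XO; (1,1)=+0→../.X/../XO; (2,0)=+0→../../X./XO; (2,1)=+0→../../.X/XO
ply 2, O at X./../../XO | (0,1)=+0→XO/../../XO*; (1,0)=+0→X./O./../XO; (1,1)=+0→X./.O/../XO; (2,0)=+0→X./../O./XO; (2,1)=+0→X./../.O/XO
ply 3, X at XO/../../XO | (1,0)=+0→XO/X./../XO*; (1,1)=+0→XO/.X/../XO; (2,0)=+0→XO/../X./XO; (2,1)=+0→XO/../.X/XO
ply 4, O at XO/X./../XO | (1,1)=-1→XO/XO/../XO; (2,0)=+0→XO/X./O./XO*; (2,1)=-1→XO/X./.O/XO
ply 5, X at XO/X./O./XO | (1,1)=+0→XO/XX/O./XO*; (2,1)=+0→XO/X./OX/XO
ply 6, O at XO/XX/O./XO | (2,1)=+0→XO/XX/OO/XO*
ply 7: XO/XX/OO/XO is terminal +0 (X); from ../../../XO depth 6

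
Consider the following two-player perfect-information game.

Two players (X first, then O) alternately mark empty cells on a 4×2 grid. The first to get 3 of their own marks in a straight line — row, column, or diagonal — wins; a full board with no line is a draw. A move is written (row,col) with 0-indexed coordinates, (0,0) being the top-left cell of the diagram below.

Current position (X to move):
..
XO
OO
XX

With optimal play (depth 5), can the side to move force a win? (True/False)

[../XO/OO/XX] X move#1: (0,0):-1/X./XO/OO/XX, (0,1):+0/.X/XO/OO/XX*
[.X/XO/OO/XX] O move#2: (0,0):+0/OX/XO/OO/XX*
[OX/XO/OO/XX] end (terminal +0, X#3); searched ../XO/OO/XX to 5

X winning at [../XO/OO/XX]: False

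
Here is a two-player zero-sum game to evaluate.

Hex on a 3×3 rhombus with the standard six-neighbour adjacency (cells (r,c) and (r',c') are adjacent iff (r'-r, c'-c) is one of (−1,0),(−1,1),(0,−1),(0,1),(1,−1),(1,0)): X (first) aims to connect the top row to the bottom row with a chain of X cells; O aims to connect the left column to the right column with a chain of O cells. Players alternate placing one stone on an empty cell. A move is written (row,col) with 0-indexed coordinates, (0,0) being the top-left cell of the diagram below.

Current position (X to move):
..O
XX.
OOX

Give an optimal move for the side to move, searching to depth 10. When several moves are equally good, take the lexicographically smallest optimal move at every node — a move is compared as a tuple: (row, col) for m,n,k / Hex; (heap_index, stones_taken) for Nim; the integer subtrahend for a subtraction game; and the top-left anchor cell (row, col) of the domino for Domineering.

ply 1, X at ..O/XX./OOX | (0,0)=-1→X.O/XX./OOX; (0,1)=-1→.XO/XX./OOX; (1,2)=+1→..O/XXX/OOX*
ply 2, O at ..O/XXX/OOX | (0,0)=-1→O.O/XXX/OOX*; (0,1)=-1→.OO/XXX/OOX
ply 3, X at O.O/XXX/OOX | (0,1)=+1→OXO/XXX/OOX*
ply 4: OXO/XXX/OOX is terminal -1 (O); from ..O/XX./OOX depth 10

X's best at [..O/XX./OOX]: (1,2)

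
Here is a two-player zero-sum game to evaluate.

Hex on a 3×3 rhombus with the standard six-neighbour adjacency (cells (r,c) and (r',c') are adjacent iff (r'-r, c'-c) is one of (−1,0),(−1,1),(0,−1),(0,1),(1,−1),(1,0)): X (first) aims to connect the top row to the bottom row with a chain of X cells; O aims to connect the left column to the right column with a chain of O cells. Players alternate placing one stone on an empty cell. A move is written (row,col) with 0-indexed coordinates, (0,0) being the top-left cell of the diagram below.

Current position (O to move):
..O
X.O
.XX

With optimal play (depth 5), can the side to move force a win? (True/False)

p1 O@[..O/X.O/.XX]: (0,0)[O.O/X.O/.XX]-1* (0,1)[.OO/X.O/.XX]-1 (1,1)[..O/XOO/.XX]-1 (2,0)[..O/X.O/OXX]-1
p2 X@[O.O/X.O/.XX]: (0,1)[OXO/X.O/.XX]+1* (1,1)[O.O/XXO/.XX]-1 (2,0)[O.O/X.O/XXX]-1
p3 O@[OXO/X.O/.XX]: (1,1)[OXO/XOO/.XX]-1* (2,0)[OXO/X.O/OXX]-1
p4 X@[OXO/XOO/.XX]: (2,0)[OXO/XOO/XXX]+1*
p5 O@[OXO/XOO/XXX] terminal -1; root [..O/X.O/.XX] d5

O winning at [..O/X.O/.XX]: False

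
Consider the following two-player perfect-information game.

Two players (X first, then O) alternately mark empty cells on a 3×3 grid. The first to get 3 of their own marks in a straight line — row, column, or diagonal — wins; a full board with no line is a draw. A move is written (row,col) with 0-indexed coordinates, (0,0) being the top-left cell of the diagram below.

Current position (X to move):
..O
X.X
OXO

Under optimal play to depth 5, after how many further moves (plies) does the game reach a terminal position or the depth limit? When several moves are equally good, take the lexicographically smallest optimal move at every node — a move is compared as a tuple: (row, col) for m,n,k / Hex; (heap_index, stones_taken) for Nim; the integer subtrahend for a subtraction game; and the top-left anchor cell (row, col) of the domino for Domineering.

ply 1, X at ..O/X.X/OXO | (0,0)=-1→X.O/X.X/OXO; (0,1)=-1→.XO/X.X/OXO; (1,1)=+1→..O/XXX/OXO*
ply 2: ..O/XXX/OXO is terminal -1 (O); from ..O/X.X/OXO depth 5

PV length from [..O/X.X/OXO]: 1 ply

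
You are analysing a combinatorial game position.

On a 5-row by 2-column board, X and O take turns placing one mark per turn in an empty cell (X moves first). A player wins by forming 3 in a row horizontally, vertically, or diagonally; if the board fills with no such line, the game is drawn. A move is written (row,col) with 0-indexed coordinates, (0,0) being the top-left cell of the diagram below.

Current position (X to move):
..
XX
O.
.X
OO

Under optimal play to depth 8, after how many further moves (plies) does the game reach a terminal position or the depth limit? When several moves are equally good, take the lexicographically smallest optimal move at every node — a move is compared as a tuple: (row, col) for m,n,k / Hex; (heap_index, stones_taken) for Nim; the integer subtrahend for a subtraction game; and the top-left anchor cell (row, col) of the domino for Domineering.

p1 X@[../XX/O./.X/OO]: (0,0)[X./XX/O./.X/OO]-1 (0,1)[.X/XX/O./.X/OO]-1 (2,1)[../XX/OX/.X/OO]+1* (3,0)[../XX/O./XX/OO]+0
p2 O@[../XX/OX/.X/OO] terminal -1; root [../XX/O./.X/OO] d8

PV length from [../XX/O./.X/OO]: 1 ply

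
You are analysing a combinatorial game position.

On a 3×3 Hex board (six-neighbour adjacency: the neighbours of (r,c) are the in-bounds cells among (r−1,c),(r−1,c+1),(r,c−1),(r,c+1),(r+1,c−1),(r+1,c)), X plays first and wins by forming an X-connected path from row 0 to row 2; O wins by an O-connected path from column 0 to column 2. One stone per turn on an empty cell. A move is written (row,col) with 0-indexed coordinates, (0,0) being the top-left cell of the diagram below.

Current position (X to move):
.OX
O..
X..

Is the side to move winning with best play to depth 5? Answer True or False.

X winning at [.OX/O../X..]: True

p1 X@[.OX/O../X..]: (0,0)[XOX/O../X..]+1* (1,1)[.OX/OX./X..]+1 (1,2)[.OX/O.X/X..]+1 (2,1)[.OX/O../XX.]+1 (2,2)[.OX/O../X.X]+1
p2 O@[XOX/O../X..]: (1,1)[XOX/OO./X..]-1* (1,2)[XOX/O.O/X..]-1 (2,1)[XOX/O../XO.]-1 (2,2)[XOX/O../X.O]-1
p3 X@[XOX/OO./X..]: (1,2)[XOX/OOX/X..]+1* (2,1)[XOX/OO./XX.]-1 (2,2)[XOX/OO./X.X]-1
p4 O@[XOX/OOX/X..]: (2,1)[XOX/OOX/XO.]-1* (2,2)[XOX/OOX/X.O]-1
p5 X@[XOX/OOX/XO.]: (2,2)[XOX/OOX/XOX]+1*
p6 O@[XOX/OOX/XOX] terminal -1; root [.OX/O../X..] d5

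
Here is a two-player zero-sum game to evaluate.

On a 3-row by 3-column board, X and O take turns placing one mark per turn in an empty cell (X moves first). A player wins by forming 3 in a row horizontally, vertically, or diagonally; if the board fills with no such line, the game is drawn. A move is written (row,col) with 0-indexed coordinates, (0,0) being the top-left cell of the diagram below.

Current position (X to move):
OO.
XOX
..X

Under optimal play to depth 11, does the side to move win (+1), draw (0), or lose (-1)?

[OO./XOX/..X] X move#1: (0,2):+1/OOX/XOX/..X*, (2,0):-1/OO./XOX/X.X, (2,1):-1/OO./XOX/.XX
[OOX/XOX/..X] end (terminal -1, O#2); searched OO./XOX/..X to 11

value(OO./XOX/..X, X) = +1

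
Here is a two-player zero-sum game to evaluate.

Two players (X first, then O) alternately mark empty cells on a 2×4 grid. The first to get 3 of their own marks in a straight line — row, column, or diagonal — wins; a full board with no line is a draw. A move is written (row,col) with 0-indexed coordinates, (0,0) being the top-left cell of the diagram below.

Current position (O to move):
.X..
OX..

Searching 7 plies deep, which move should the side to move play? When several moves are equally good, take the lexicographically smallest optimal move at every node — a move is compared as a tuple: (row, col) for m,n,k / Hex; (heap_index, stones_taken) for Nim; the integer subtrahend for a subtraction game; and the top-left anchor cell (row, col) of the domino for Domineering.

[.X../OX..] O move#1: (0,0):+0/OX../OX..*, (0,2):+0/.XO./OX.., (0,3):+0/.X.O/OX.., (1,2):-1/.X../OXO., (1,3):-1/.X../OX.O
[OX../OX..] X move#2: (0,2):+0/OXX./OX..*, (0,3):+0/OX.X/OX.., (1,2):+0/OX../OXX., (1,3):+0/OX../OX.X
[OXX./OX..] O move#3: (0,3):+0/OXXO/OX..*, (1,2):-1/OXX./OXO., (1,3):-1/OXX./OX.O
[OXXO/OX..] X move#4: (1,2):+0/OXXO/OXX.*, (1,3):+0/OXXO/OX.X
[OXXO/OXX.] O move#5: (1,3):+0/OXXO/OXXO*
[OXXO/OXXO] end (terminal +0, X#6); searched .X../OX.. to 7

O's best at [.X../OX..]: (0,0)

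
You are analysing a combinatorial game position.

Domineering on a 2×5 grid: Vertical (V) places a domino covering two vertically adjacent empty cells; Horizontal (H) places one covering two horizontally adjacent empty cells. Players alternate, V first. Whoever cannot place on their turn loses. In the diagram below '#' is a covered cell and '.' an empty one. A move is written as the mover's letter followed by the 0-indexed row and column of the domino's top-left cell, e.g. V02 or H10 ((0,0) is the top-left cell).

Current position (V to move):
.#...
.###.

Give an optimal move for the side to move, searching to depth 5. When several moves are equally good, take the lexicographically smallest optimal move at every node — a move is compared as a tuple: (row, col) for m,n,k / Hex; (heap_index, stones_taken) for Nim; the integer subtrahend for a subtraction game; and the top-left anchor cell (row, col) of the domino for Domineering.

V's best at [.#.../.###.]: V04

p1 V@[.#.../.###.]: V00[##.../####.]-1 V04[.#..#/.####]+1*
p2 H@[.#..#/.####]: H02[.####/.####]-1*
p3 V@[.####/.####]: V00[#####/#####]+1*
p4 H@[#####/#####] terminal -1; root [.#.../.###.] d5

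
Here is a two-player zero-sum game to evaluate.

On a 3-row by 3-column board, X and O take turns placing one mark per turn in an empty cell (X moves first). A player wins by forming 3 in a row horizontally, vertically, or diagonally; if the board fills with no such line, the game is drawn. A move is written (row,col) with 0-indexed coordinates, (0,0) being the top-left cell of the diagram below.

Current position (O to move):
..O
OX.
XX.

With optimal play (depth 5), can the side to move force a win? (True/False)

ply 1, O at ..O/OX./XX. | (0,0)=-1→O.O/OX./XX.*; (0,1)=-1→.OO/OX./XX.; (1,2)=-1→..O/OXO/XX.; (2,2)=-1→..O/OX./XXO
ply 2, X at O.O/OX./XX. | (0,1)=+1→OXO/OX./XX.*; (1,2)=-1→O.O/OXX/XX.; (2,2)=+1→O.O/OX./XXX
ply 3: OXO/OX./XX. is terminal -1 (O); from ..O/OX./XX. depth 5

O winning at [..O/OX./XX.]: False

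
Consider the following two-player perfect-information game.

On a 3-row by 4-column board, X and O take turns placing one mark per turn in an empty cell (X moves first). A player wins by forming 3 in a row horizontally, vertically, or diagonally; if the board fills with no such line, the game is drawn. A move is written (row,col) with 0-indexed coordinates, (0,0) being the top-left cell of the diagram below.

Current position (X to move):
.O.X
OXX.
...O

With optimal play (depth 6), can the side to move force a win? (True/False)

[.O.X/OXX./...O] X move#1: (0,0):+1/XO.X/OXX./...O*, (0,2):+1/.OXX/OXX./...O, (1,3):+1/.O.X/OXXX/...O, (2,0):+1/.O.X/OXX./X..O, (2,1):+1/.O.X/OXX./.X.O, (2,2):+1/.O.X/OXX./..XO
[XO.X/OXX./...O] O move#2: (0,2):-1/XOOX/OXX./...O*, (1,3):-1/XO.X/OXXO/...O, (2,0):-1/XO.X/OXX./O..O, (2,1):-1/XO.X/OXX./.O.O, (2,2):-1/XO.X/OXX./..OO
[XOOX/OXX./...O] X move#3: (1,3):+1/XOOX/OXXX/...O*, (2,0):+1/XOOX/OXX./X..O, (2,1):+1/XOOX/OXX./.X.O, (2,2):+1/XOOX/OXX./..XO
[XOOX/OXXX/...O] end (terminal -1, O#4); searched .O.X/OXX./...O to 6

X winning at [.O.X/OXX./...O]: True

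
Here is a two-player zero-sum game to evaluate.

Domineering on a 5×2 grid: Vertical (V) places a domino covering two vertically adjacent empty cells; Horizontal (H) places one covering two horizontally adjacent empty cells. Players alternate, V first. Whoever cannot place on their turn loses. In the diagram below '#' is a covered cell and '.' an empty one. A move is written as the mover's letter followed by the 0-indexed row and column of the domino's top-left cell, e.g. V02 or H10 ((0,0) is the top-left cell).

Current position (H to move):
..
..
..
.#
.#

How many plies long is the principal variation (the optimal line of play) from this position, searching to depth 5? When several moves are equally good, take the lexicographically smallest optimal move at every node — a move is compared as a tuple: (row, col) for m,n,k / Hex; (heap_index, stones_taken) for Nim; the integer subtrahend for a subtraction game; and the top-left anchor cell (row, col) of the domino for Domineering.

[../../../.#/.#] H move#1: H00:-1/##/../../.#/.#, H10:+1/../##/../.#/.#*, H20:-1/../../##/.#/.#
[../##/../.#/.#] V move#2: V20:-1/../##/#./##/.#*, V30:-1/../##/../##/##
[../##/#./##/.#] H move#3: H00:+1/##/##/#./##/.#*
[##/##/#./##/.#] end (terminal -1, V#4); searched ../../../.#/.# to 5

PV length from [../../../.#/.#]: 3 plies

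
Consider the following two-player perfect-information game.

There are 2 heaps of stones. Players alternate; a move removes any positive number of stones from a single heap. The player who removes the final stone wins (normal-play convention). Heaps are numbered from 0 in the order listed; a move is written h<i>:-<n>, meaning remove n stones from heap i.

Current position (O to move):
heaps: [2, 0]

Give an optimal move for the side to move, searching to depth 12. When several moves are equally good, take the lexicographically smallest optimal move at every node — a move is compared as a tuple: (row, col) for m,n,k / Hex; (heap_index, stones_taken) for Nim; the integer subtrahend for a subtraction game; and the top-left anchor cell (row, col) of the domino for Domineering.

O's best at [(2,0)]: h0:-2

[(2,0)] O move#1: h0:-1:-1/(1,0), h0:-2:+1/(0,0)*
[(0,0)] end (terminal -1, X#2); searched (2,0) to 12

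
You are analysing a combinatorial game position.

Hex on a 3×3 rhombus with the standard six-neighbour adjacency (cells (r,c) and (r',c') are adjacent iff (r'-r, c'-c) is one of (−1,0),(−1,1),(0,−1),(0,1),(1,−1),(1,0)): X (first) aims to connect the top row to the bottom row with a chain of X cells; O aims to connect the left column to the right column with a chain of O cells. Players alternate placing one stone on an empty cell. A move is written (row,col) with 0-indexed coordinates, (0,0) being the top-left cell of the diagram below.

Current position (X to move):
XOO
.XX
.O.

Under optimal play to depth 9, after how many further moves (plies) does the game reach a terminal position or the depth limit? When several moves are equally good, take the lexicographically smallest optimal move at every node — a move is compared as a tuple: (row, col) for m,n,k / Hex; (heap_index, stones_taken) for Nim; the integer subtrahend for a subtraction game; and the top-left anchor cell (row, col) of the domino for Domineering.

p1 X@[XOO/.XX/.O.]: (1,0)[XOO/XXX/.O.]+1* (2,0)[XOO/.XX/XO.]-1 (2,2)[XOO/.XX/.OX]-1
p2 O@[XOO/XXX/.O.]: (2,0)[XOO/XXX/OO.]-1* (2,2)[XOO/XXX/.OO]-1
p3 X@[XOO/XXX/OO.]: (2,2)[XOO/XXX/OOX]+1*
p4 O@[XOO/XXX/OOX] terminal -1; root [XOO/.XX/.O.] d9

PV length from [XOO/.XX/.O.]: 3 plies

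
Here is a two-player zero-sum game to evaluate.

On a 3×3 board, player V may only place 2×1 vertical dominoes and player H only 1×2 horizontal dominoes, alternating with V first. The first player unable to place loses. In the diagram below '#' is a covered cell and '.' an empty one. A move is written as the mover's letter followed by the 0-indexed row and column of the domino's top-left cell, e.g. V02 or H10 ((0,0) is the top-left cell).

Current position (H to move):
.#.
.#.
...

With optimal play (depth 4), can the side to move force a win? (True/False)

H winning at [.#./.#./...]: False

ply 1, H at .#./.#./... | H20=-1→.#./.#./##.*; H21=-1→.#./.#./.##
ply 2, V at .#./.#./##. | V00=+1→##./##./##.*; V02=+1→.##/.##/##.; V12=+1→.#./.##/###
ply 3: ##./##./##. is terminal -1 (H); from .#./.#./... depth 4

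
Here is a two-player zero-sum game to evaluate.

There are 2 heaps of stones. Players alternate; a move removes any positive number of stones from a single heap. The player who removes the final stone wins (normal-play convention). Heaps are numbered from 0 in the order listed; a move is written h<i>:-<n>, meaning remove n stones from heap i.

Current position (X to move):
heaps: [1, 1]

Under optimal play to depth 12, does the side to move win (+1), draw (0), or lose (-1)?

[(1,1)] X move#1: h0:-1:-1/(0,1)*, h1:-1:-1/(1,0)
[(0,1)] O move#2: h1:-1:+1/(0,0)*
[(0,0)] end (terminal -1, X#3); searched (1,1) to 12

value((1,1), X) = -1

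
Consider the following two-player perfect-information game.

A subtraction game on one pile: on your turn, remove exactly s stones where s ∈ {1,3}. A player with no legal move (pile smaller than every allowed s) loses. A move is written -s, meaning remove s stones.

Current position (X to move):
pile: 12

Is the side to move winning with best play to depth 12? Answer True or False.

X winning at [12]: False

p1 X@[12]: -1[11]-1* -3[9]-1
p2 O@[11]: -1[10]+1* -3[8]+1
p3 X@[10]: -1[9]-1* -3[7]-1
p4 O@[9]: -1[8]+1* -3[6]+1
p5 X@[8]: -1[7]-1* -3[5]-1
p6 O@[7]: -1[6]+1* -3[4]+1
p7 X@[6]: -1[5]-1* -3[3]-1
p8 O@[5]: -1[4]+1* -3[2]+1
p9 X@[4]: -1[3]-1* -3[1]-1
p10 O@[3]: -1[2]+1* -3[0]+1
p11 X@[2]: -1[1]-1*
p12 O@[1]: -1[0]+1*
p13 X@[0] terminal -1; root [12] d12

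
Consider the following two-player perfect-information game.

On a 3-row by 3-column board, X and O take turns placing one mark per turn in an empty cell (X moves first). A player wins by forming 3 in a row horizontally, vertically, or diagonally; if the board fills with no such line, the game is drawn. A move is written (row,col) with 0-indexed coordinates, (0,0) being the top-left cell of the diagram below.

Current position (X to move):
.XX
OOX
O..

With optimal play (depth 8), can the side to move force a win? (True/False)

[.XX/OOX/O..] X move#1: (0,0):+1/XXX/OOX/O..*, (2,1):-1/.XX/OOX/OX., (2,2):+1/.XX/OOX/O.X
[XXX/OOX/O..] end (terminal -1, O#2); searched .XX/OOX/O.. to 8

X winning at [.XX/OOX/O..]: True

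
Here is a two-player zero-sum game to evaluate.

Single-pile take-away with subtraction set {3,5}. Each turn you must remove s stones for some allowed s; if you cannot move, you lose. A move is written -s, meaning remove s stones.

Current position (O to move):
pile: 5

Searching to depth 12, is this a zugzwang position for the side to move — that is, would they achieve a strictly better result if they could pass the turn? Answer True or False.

zugzwang(5, O) = False

ply 1, O at 5 | -3=+1→2*; -5=+1→0
ply 2: 2 is terminal -1 (X); from 5 depth 12
pass branch (X moves first from the same position):
  | ply 1, X at 5 | -3=+1→2*; -5=+1→0
  | ply 2: 2 is terminal -1 (O); from 5 depth 12
O moving scores +1; O passing scores -1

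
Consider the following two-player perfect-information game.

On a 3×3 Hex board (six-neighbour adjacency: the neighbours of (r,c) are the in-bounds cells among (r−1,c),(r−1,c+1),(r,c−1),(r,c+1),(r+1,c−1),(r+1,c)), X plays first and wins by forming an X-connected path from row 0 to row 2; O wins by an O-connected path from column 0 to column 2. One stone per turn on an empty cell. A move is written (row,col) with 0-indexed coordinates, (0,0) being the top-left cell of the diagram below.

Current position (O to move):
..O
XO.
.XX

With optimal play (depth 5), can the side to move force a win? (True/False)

[..O/XO./.XX] O move#1: (0,0):+1/O.O/XO./.XX*, (0,1):+1/.OO/XO./.XX, (1,2):-1/..O/XOO/.XX, (2,0):+1/..O/XO./OXX
[O.O/XO./.XX] X move#2: (0,1):-1/OXO/XO./.XX*, (1,2):-1/O.O/XOX/.XX, (2,0):-1/O.O/XO./XXX
[OXO/XO./.XX] O move#3: (1,2):-1/OXO/XOO/.XX, (2,0):+1/OXO/XO./OXX*
[OXO/XO./OXX] end (terminal -1, X#4); searched ..O/XO./.XX to 5

O winning at [..O/XO./.XX]: True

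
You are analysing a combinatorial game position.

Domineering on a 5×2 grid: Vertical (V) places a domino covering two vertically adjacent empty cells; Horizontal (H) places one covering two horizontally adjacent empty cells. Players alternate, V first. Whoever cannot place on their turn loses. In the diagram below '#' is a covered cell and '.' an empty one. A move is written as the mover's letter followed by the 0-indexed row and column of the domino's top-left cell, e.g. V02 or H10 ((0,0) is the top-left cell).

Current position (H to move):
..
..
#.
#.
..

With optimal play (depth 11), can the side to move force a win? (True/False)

p1 H@[../../#./#./..]: H00[##/../#./#./..]+1* H10[../##/#./#./..]+1 H40[../../#./#./##]-1
p2 V@[##/../#./#./..]: V11[##/.#/##/#./..]-1* V21[##/../##/##/..]-1 V31[##/../#./##/.#]-1
p3 H@[##/.#/##/#./..]: H40[##/.#/##/#./##]+1*
p4 V@[##/.#/##/#./##] terminal -1; root [../../#./#./..] d11

H winning at [../../#./#./..]: True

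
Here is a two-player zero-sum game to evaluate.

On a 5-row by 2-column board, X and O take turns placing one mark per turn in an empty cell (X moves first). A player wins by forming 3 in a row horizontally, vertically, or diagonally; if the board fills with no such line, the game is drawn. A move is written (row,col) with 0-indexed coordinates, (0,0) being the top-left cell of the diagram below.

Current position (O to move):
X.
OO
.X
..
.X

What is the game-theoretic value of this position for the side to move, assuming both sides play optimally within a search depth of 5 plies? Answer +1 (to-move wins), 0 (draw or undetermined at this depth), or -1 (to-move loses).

value(X./OO/.X/../.X, O) = 0

p1 O@[X./OO/.X/../.X]: (0,1)[XO/OO/.X/../.X]-1 (2,0)[X./OO/OX/../.X]-1 (3,0)[X./OO/.X/O./.X]-1 (3,1)[X./OO/.X/.O/.X]+0* (4,0)[X./OO/.X/../OX]-1
p2 X@[X./OO/.X/.O/.X]: (0,1)[XX/OO/.X/.O/.X]+0* (2,0)[X./OO/XX/.O/.X]+0 (3,0)[X./OO/.X/XO/.X]+0 (4,0)[X./OO/.X/.O/XX]+0
p3 O@[XX/OO/.X/.O/.X]: (2,0)[XX/OO/OX/.O/.X]+0* (3,0)[XX/OO/.X/OO/.X]+0 (4,0)[XX/OO/.X/.O/OX]+0
p4 X@[XX/OO/OX/.O/.X]: (3,0)[XX/OO/OX/XO/.X]+0* (4,0)[XX/OO/OX/.O/XX]-1
p5 O@[XX/OO/OX/XO/.X]: (4,0)[XX/OO/OX/XO/OX]+0*
p6 X@[XX/OO/OX/XO/OX] terminal +0; root [X./OO/.X/../.X] d5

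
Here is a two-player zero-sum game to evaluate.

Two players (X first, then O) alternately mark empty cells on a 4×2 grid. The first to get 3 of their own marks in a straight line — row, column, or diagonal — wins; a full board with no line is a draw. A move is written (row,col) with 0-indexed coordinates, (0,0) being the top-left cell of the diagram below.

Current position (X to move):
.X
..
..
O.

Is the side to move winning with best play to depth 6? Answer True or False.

X winning at [.X/../../O.]: False

[.X/../../O.] X move#1: (0,0):+0/XX/../../O.*, (1,0):+0/.X/X./../O., (1,1):+0/.X/.X/../O., (2,0):+0/.X/../X./O., (2,1):+0/.X/../.X/O., (3,1):+0/.X/../../OX
[XX/../../O.] O move#2: (1,0):+0/XX/O./../O.*, (1,1):+0/XX/.O/../O., (2,0):+0/XX/../O./O., (2,1):+0/XX/../.O/O., (3,1):+0/XX/../../OO
[XX/O./../O.] X move#3: (1,1):-1/XX/OX/../O., (2,0):+0/XX/O./X./O.*, (2,1):-1/XX/O./.X/O., (3,1):-1/XX/O./../OX
[XX/O./X./O.] O move#4: (1,1):+0/XX/OO/X./O.*, (2,1):+0/XX/O./XO/O., (3,1):+0/XX/O./X./OO
[XX/OO/X./O.] X move#5: (2,1):+0/XX/OO/XX/O.*, (3,1):+0/XX/OO/X./OX
[XX/OO/XX/O.] O move#6: (3,1):+0/XX/OO/XX/OO*
[XX/OO/XX/OO] end (terminal +0, X#7); searched .X/../../O. to 6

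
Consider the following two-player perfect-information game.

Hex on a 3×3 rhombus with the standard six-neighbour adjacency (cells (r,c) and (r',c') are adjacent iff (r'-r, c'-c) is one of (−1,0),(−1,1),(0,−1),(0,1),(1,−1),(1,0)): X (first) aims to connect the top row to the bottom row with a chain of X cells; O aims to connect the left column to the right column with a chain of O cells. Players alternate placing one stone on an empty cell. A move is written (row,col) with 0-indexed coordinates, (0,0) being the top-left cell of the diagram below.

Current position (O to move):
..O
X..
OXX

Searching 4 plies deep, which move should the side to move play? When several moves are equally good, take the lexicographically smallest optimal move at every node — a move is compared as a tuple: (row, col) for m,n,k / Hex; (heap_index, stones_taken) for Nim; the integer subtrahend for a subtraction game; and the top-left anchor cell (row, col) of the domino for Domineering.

[..O/X../OXX] O move#1: (0,0):+1/O.O/X../OXX*, (0,1):+1/.OO/X../OXX, (1,1):+1/..O/XO./OXX, (1,2):-1/..O/X.O/OXX
[O.O/X../OXX] X move#2: (0,1):-1/OXO/X../OXX*, (1,1):-1/O.O/XX./OXX, (1,2):-1/O.O/X.X/OXX
[OXO/X../OXX] O move#3: (1,1):+1/OXO/XO./OXX*, (1,2):-1/OXO/X.O/OXX
[OXO/XO./OXX] end (terminal -1, X#4); searched ..O/X../OXX to 4

O's best at [..O/X../OXX]: (0,0)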